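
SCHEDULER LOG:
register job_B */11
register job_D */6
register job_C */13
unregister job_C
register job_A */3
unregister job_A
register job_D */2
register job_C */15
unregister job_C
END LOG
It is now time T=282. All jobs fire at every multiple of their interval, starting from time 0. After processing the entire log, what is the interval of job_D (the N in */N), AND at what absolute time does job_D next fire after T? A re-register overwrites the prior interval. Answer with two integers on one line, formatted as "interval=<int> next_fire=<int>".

Op 1: register job_B */11 -> active={job_B:*/11}
Op 2: register job_D */6 -> active={job_B:*/11, job_D:*/6}
Op 3: register job_C */13 -> active={job_B:*/11, job_C:*/13, job_D:*/6}
Op 4: unregister job_C -> active={job_B:*/11, job_D:*/6}
Op 5: register job_A */3 -> active={job_A:*/3, job_B:*/11, job_D:*/6}
Op 6: unregister job_A -> active={job_B:*/11, job_D:*/6}
Op 7: register job_D */2 -> active={job_B:*/11, job_D:*/2}
Op 8: register job_C */15 -> active={job_B:*/11, job_C:*/15, job_D:*/2}
Op 9: unregister job_C -> active={job_B:*/11, job_D:*/2}
Final interval of job_D = 2
Next fire of job_D after T=282: (282//2+1)*2 = 284

Answer: interval=2 next_fire=284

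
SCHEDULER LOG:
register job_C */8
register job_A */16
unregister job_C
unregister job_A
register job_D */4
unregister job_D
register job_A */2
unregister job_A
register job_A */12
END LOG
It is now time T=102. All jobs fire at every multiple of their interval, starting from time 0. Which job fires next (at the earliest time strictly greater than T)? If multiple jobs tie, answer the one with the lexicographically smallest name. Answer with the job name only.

Answer: job_A

Derivation:
Op 1: register job_C */8 -> active={job_C:*/8}
Op 2: register job_A */16 -> active={job_A:*/16, job_C:*/8}
Op 3: unregister job_C -> active={job_A:*/16}
Op 4: unregister job_A -> active={}
Op 5: register job_D */4 -> active={job_D:*/4}
Op 6: unregister job_D -> active={}
Op 7: register job_A */2 -> active={job_A:*/2}
Op 8: unregister job_A -> active={}
Op 9: register job_A */12 -> active={job_A:*/12}
  job_A: interval 12, next fire after T=102 is 108
Earliest = 108, winner (lex tiebreak) = job_A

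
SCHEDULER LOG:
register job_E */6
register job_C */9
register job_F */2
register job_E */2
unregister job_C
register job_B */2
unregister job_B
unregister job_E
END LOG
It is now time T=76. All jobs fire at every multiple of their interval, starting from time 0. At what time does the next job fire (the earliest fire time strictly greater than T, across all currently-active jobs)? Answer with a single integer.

Op 1: register job_E */6 -> active={job_E:*/6}
Op 2: register job_C */9 -> active={job_C:*/9, job_E:*/6}
Op 3: register job_F */2 -> active={job_C:*/9, job_E:*/6, job_F:*/2}
Op 4: register job_E */2 -> active={job_C:*/9, job_E:*/2, job_F:*/2}
Op 5: unregister job_C -> active={job_E:*/2, job_F:*/2}
Op 6: register job_B */2 -> active={job_B:*/2, job_E:*/2, job_F:*/2}
Op 7: unregister job_B -> active={job_E:*/2, job_F:*/2}
Op 8: unregister job_E -> active={job_F:*/2}
  job_F: interval 2, next fire after T=76 is 78
Earliest fire time = 78 (job job_F)

Answer: 78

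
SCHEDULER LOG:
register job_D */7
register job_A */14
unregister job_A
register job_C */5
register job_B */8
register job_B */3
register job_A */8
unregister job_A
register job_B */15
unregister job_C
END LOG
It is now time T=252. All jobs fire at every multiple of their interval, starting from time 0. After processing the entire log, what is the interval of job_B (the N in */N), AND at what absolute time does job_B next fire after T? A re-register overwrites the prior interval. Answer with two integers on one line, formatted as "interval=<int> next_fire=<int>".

Answer: interval=15 next_fire=255

Derivation:
Op 1: register job_D */7 -> active={job_D:*/7}
Op 2: register job_A */14 -> active={job_A:*/14, job_D:*/7}
Op 3: unregister job_A -> active={job_D:*/7}
Op 4: register job_C */5 -> active={job_C:*/5, job_D:*/7}
Op 5: register job_B */8 -> active={job_B:*/8, job_C:*/5, job_D:*/7}
Op 6: register job_B */3 -> active={job_B:*/3, job_C:*/5, job_D:*/7}
Op 7: register job_A */8 -> active={job_A:*/8, job_B:*/3, job_C:*/5, job_D:*/7}
Op 8: unregister job_A -> active={job_B:*/3, job_C:*/5, job_D:*/7}
Op 9: register job_B */15 -> active={job_B:*/15, job_C:*/5, job_D:*/7}
Op 10: unregister job_C -> active={job_B:*/15, job_D:*/7}
Final interval of job_B = 15
Next fire of job_B after T=252: (252//15+1)*15 = 255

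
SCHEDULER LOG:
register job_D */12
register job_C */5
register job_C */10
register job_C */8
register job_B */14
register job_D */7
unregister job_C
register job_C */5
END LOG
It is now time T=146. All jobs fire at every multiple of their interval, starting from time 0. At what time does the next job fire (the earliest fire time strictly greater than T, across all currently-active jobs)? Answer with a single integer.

Op 1: register job_D */12 -> active={job_D:*/12}
Op 2: register job_C */5 -> active={job_C:*/5, job_D:*/12}
Op 3: register job_C */10 -> active={job_C:*/10, job_D:*/12}
Op 4: register job_C */8 -> active={job_C:*/8, job_D:*/12}
Op 5: register job_B */14 -> active={job_B:*/14, job_C:*/8, job_D:*/12}
Op 6: register job_D */7 -> active={job_B:*/14, job_C:*/8, job_D:*/7}
Op 7: unregister job_C -> active={job_B:*/14, job_D:*/7}
Op 8: register job_C */5 -> active={job_B:*/14, job_C:*/5, job_D:*/7}
  job_B: interval 14, next fire after T=146 is 154
  job_C: interval 5, next fire after T=146 is 150
  job_D: interval 7, next fire after T=146 is 147
Earliest fire time = 147 (job job_D)

Answer: 147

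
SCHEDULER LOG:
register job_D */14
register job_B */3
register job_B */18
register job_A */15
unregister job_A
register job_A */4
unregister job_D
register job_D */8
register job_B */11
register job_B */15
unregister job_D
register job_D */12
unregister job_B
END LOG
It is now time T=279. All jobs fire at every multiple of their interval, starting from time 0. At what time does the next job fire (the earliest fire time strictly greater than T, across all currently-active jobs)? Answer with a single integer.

Answer: 280

Derivation:
Op 1: register job_D */14 -> active={job_D:*/14}
Op 2: register job_B */3 -> active={job_B:*/3, job_D:*/14}
Op 3: register job_B */18 -> active={job_B:*/18, job_D:*/14}
Op 4: register job_A */15 -> active={job_A:*/15, job_B:*/18, job_D:*/14}
Op 5: unregister job_A -> active={job_B:*/18, job_D:*/14}
Op 6: register job_A */4 -> active={job_A:*/4, job_B:*/18, job_D:*/14}
Op 7: unregister job_D -> active={job_A:*/4, job_B:*/18}
Op 8: register job_D */8 -> active={job_A:*/4, job_B:*/18, job_D:*/8}
Op 9: register job_B */11 -> active={job_A:*/4, job_B:*/11, job_D:*/8}
Op 10: register job_B */15 -> active={job_A:*/4, job_B:*/15, job_D:*/8}
Op 11: unregister job_D -> active={job_A:*/4, job_B:*/15}
Op 12: register job_D */12 -> active={job_A:*/4, job_B:*/15, job_D:*/12}
Op 13: unregister job_B -> active={job_A:*/4, job_D:*/12}
  job_A: interval 4, next fire after T=279 is 280
  job_D: interval 12, next fire after T=279 is 288
Earliest fire time = 280 (job job_A)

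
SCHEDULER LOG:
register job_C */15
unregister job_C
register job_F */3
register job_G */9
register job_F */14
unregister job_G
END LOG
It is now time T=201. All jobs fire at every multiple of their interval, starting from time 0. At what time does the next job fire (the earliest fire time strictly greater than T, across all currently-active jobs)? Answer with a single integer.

Op 1: register job_C */15 -> active={job_C:*/15}
Op 2: unregister job_C -> active={}
Op 3: register job_F */3 -> active={job_F:*/3}
Op 4: register job_G */9 -> active={job_F:*/3, job_G:*/9}
Op 5: register job_F */14 -> active={job_F:*/14, job_G:*/9}
Op 6: unregister job_G -> active={job_F:*/14}
  job_F: interval 14, next fire after T=201 is 210
Earliest fire time = 210 (job job_F)

Answer: 210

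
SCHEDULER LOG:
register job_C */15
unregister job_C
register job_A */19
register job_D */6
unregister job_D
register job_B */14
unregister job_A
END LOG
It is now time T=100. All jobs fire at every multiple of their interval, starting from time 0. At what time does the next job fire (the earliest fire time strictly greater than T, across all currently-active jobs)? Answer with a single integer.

Answer: 112

Derivation:
Op 1: register job_C */15 -> active={job_C:*/15}
Op 2: unregister job_C -> active={}
Op 3: register job_A */19 -> active={job_A:*/19}
Op 4: register job_D */6 -> active={job_A:*/19, job_D:*/6}
Op 5: unregister job_D -> active={job_A:*/19}
Op 6: register job_B */14 -> active={job_A:*/19, job_B:*/14}
Op 7: unregister job_A -> active={job_B:*/14}
  job_B: interval 14, next fire after T=100 is 112
Earliest fire time = 112 (job job_B)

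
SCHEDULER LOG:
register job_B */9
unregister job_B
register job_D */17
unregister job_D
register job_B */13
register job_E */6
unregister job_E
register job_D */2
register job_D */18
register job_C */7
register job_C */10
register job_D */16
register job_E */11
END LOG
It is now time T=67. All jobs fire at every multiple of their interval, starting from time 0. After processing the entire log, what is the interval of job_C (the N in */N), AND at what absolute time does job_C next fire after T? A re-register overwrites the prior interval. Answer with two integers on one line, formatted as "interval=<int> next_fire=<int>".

Op 1: register job_B */9 -> active={job_B:*/9}
Op 2: unregister job_B -> active={}
Op 3: register job_D */17 -> active={job_D:*/17}
Op 4: unregister job_D -> active={}
Op 5: register job_B */13 -> active={job_B:*/13}
Op 6: register job_E */6 -> active={job_B:*/13, job_E:*/6}
Op 7: unregister job_E -> active={job_B:*/13}
Op 8: register job_D */2 -> active={job_B:*/13, job_D:*/2}
Op 9: register job_D */18 -> active={job_B:*/13, job_D:*/18}
Op 10: register job_C */7 -> active={job_B:*/13, job_C:*/7, job_D:*/18}
Op 11: register job_C */10 -> active={job_B:*/13, job_C:*/10, job_D:*/18}
Op 12: register job_D */16 -> active={job_B:*/13, job_C:*/10, job_D:*/16}
Op 13: register job_E */11 -> active={job_B:*/13, job_C:*/10, job_D:*/16, job_E:*/11}
Final interval of job_C = 10
Next fire of job_C after T=67: (67//10+1)*10 = 70

Answer: interval=10 next_fire=70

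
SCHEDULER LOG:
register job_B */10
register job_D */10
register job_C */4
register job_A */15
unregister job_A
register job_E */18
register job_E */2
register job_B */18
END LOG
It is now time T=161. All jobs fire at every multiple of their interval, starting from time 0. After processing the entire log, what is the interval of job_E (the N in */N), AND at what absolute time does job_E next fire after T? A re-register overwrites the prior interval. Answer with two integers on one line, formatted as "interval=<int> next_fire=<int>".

Op 1: register job_B */10 -> active={job_B:*/10}
Op 2: register job_D */10 -> active={job_B:*/10, job_D:*/10}
Op 3: register job_C */4 -> active={job_B:*/10, job_C:*/4, job_D:*/10}
Op 4: register job_A */15 -> active={job_A:*/15, job_B:*/10, job_C:*/4, job_D:*/10}
Op 5: unregister job_A -> active={job_B:*/10, job_C:*/4, job_D:*/10}
Op 6: register job_E */18 -> active={job_B:*/10, job_C:*/4, job_D:*/10, job_E:*/18}
Op 7: register job_E */2 -> active={job_B:*/10, job_C:*/4, job_D:*/10, job_E:*/2}
Op 8: register job_B */18 -> active={job_B:*/18, job_C:*/4, job_D:*/10, job_E:*/2}
Final interval of job_E = 2
Next fire of job_E after T=161: (161//2+1)*2 = 162

Answer: interval=2 next_fire=162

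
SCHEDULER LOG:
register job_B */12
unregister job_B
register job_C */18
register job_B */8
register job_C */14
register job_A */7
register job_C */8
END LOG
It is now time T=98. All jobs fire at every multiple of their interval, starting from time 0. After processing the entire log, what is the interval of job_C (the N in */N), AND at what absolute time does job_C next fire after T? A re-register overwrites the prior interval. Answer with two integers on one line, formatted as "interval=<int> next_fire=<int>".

Op 1: register job_B */12 -> active={job_B:*/12}
Op 2: unregister job_B -> active={}
Op 3: register job_C */18 -> active={job_C:*/18}
Op 4: register job_B */8 -> active={job_B:*/8, job_C:*/18}
Op 5: register job_C */14 -> active={job_B:*/8, job_C:*/14}
Op 6: register job_A */7 -> active={job_A:*/7, job_B:*/8, job_C:*/14}
Op 7: register job_C */8 -> active={job_A:*/7, job_B:*/8, job_C:*/8}
Final interval of job_C = 8
Next fire of job_C after T=98: (98//8+1)*8 = 104

Answer: interval=8 next_fire=104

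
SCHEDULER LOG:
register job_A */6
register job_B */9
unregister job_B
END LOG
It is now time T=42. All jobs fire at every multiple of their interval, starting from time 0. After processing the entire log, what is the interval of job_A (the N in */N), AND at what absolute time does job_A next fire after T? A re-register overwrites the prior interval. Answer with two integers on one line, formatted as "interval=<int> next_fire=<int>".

Op 1: register job_A */6 -> active={job_A:*/6}
Op 2: register job_B */9 -> active={job_A:*/6, job_B:*/9}
Op 3: unregister job_B -> active={job_A:*/6}
Final interval of job_A = 6
Next fire of job_A after T=42: (42//6+1)*6 = 48

Answer: interval=6 next_fire=48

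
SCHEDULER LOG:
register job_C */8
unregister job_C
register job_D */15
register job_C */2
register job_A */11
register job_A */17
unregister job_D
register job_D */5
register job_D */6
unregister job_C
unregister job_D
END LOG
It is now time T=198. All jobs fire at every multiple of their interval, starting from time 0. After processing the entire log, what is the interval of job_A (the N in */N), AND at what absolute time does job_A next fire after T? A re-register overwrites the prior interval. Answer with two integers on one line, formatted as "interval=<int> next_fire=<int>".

Answer: interval=17 next_fire=204

Derivation:
Op 1: register job_C */8 -> active={job_C:*/8}
Op 2: unregister job_C -> active={}
Op 3: register job_D */15 -> active={job_D:*/15}
Op 4: register job_C */2 -> active={job_C:*/2, job_D:*/15}
Op 5: register job_A */11 -> active={job_A:*/11, job_C:*/2, job_D:*/15}
Op 6: register job_A */17 -> active={job_A:*/17, job_C:*/2, job_D:*/15}
Op 7: unregister job_D -> active={job_A:*/17, job_C:*/2}
Op 8: register job_D */5 -> active={job_A:*/17, job_C:*/2, job_D:*/5}
Op 9: register job_D */6 -> active={job_A:*/17, job_C:*/2, job_D:*/6}
Op 10: unregister job_C -> active={job_A:*/17, job_D:*/6}
Op 11: unregister job_D -> active={job_A:*/17}
Final interval of job_A = 17
Next fire of job_A after T=198: (198//17+1)*17 = 204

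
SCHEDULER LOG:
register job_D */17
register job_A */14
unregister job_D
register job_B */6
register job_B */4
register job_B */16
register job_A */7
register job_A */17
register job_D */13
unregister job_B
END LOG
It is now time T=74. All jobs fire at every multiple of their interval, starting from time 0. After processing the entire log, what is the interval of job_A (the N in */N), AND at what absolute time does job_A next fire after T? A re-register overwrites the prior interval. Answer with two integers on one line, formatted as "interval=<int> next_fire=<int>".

Answer: interval=17 next_fire=85

Derivation:
Op 1: register job_D */17 -> active={job_D:*/17}
Op 2: register job_A */14 -> active={job_A:*/14, job_D:*/17}
Op 3: unregister job_D -> active={job_A:*/14}
Op 4: register job_B */6 -> active={job_A:*/14, job_B:*/6}
Op 5: register job_B */4 -> active={job_A:*/14, job_B:*/4}
Op 6: register job_B */16 -> active={job_A:*/14, job_B:*/16}
Op 7: register job_A */7 -> active={job_A:*/7, job_B:*/16}
Op 8: register job_A */17 -> active={job_A:*/17, job_B:*/16}
Op 9: register job_D */13 -> active={job_A:*/17, job_B:*/16, job_D:*/13}
Op 10: unregister job_B -> active={job_A:*/17, job_D:*/13}
Final interval of job_A = 17
Next fire of job_A after T=74: (74//17+1)*17 = 85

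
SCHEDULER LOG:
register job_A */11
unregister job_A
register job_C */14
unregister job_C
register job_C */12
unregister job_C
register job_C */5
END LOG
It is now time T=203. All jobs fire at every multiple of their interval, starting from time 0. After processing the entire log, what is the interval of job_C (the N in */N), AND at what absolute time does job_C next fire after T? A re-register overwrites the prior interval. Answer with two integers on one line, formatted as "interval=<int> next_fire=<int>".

Answer: interval=5 next_fire=205

Derivation:
Op 1: register job_A */11 -> active={job_A:*/11}
Op 2: unregister job_A -> active={}
Op 3: register job_C */14 -> active={job_C:*/14}
Op 4: unregister job_C -> active={}
Op 5: register job_C */12 -> active={job_C:*/12}
Op 6: unregister job_C -> active={}
Op 7: register job_C */5 -> active={job_C:*/5}
Final interval of job_C = 5
Next fire of job_C after T=203: (203//5+1)*5 = 205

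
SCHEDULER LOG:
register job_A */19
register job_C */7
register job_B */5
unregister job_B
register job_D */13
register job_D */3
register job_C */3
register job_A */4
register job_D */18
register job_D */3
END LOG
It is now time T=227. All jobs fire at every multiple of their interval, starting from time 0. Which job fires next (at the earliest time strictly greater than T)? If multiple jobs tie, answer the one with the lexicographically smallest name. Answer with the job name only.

Op 1: register job_A */19 -> active={job_A:*/19}
Op 2: register job_C */7 -> active={job_A:*/19, job_C:*/7}
Op 3: register job_B */5 -> active={job_A:*/19, job_B:*/5, job_C:*/7}
Op 4: unregister job_B -> active={job_A:*/19, job_C:*/7}
Op 5: register job_D */13 -> active={job_A:*/19, job_C:*/7, job_D:*/13}
Op 6: register job_D */3 -> active={job_A:*/19, job_C:*/7, job_D:*/3}
Op 7: register job_C */3 -> active={job_A:*/19, job_C:*/3, job_D:*/3}
Op 8: register job_A */4 -> active={job_A:*/4, job_C:*/3, job_D:*/3}
Op 9: register job_D */18 -> active={job_A:*/4, job_C:*/3, job_D:*/18}
Op 10: register job_D */3 -> active={job_A:*/4, job_C:*/3, job_D:*/3}
  job_A: interval 4, next fire after T=227 is 228
  job_C: interval 3, next fire after T=227 is 228
  job_D: interval 3, next fire after T=227 is 228
Earliest = 228, winner (lex tiebreak) = job_A

Answer: job_A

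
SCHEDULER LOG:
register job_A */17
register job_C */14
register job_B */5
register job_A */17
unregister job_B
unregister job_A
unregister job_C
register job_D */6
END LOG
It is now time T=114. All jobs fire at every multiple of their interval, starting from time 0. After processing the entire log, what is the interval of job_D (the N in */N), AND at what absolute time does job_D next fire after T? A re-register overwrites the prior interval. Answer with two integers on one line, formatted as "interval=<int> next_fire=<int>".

Answer: interval=6 next_fire=120

Derivation:
Op 1: register job_A */17 -> active={job_A:*/17}
Op 2: register job_C */14 -> active={job_A:*/17, job_C:*/14}
Op 3: register job_B */5 -> active={job_A:*/17, job_B:*/5, job_C:*/14}
Op 4: register job_A */17 -> active={job_A:*/17, job_B:*/5, job_C:*/14}
Op 5: unregister job_B -> active={job_A:*/17, job_C:*/14}
Op 6: unregister job_A -> active={job_C:*/14}
Op 7: unregister job_C -> active={}
Op 8: register job_D */6 -> active={job_D:*/6}
Final interval of job_D = 6
Next fire of job_D after T=114: (114//6+1)*6 = 120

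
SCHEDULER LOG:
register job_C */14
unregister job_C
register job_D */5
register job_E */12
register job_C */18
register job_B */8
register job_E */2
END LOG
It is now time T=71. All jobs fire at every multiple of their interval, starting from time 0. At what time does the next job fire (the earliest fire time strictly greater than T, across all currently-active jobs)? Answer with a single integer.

Op 1: register job_C */14 -> active={job_C:*/14}
Op 2: unregister job_C -> active={}
Op 3: register job_D */5 -> active={job_D:*/5}
Op 4: register job_E */12 -> active={job_D:*/5, job_E:*/12}
Op 5: register job_C */18 -> active={job_C:*/18, job_D:*/5, job_E:*/12}
Op 6: register job_B */8 -> active={job_B:*/8, job_C:*/18, job_D:*/5, job_E:*/12}
Op 7: register job_E */2 -> active={job_B:*/8, job_C:*/18, job_D:*/5, job_E:*/2}
  job_B: interval 8, next fire after T=71 is 72
  job_C: interval 18, next fire after T=71 is 72
  job_D: interval 5, next fire after T=71 is 75
  job_E: interval 2, next fire after T=71 is 72
Earliest fire time = 72 (job job_B)

Answer: 72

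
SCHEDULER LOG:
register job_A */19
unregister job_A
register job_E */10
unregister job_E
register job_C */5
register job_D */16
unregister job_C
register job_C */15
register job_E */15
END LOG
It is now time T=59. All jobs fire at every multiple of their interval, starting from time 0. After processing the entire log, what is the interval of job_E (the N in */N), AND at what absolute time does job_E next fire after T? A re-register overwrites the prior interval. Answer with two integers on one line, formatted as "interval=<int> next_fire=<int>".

Answer: interval=15 next_fire=60

Derivation:
Op 1: register job_A */19 -> active={job_A:*/19}
Op 2: unregister job_A -> active={}
Op 3: register job_E */10 -> active={job_E:*/10}
Op 4: unregister job_E -> active={}
Op 5: register job_C */5 -> active={job_C:*/5}
Op 6: register job_D */16 -> active={job_C:*/5, job_D:*/16}
Op 7: unregister job_C -> active={job_D:*/16}
Op 8: register job_C */15 -> active={job_C:*/15, job_D:*/16}
Op 9: register job_E */15 -> active={job_C:*/15, job_D:*/16, job_E:*/15}
Final interval of job_E = 15
Next fire of job_E after T=59: (59//15+1)*15 = 60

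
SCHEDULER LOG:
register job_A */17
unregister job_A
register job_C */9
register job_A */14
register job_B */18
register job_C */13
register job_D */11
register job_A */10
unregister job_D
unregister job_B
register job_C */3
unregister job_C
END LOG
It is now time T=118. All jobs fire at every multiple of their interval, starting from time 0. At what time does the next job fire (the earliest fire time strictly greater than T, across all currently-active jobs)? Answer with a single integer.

Op 1: register job_A */17 -> active={job_A:*/17}
Op 2: unregister job_A -> active={}
Op 3: register job_C */9 -> active={job_C:*/9}
Op 4: register job_A */14 -> active={job_A:*/14, job_C:*/9}
Op 5: register job_B */18 -> active={job_A:*/14, job_B:*/18, job_C:*/9}
Op 6: register job_C */13 -> active={job_A:*/14, job_B:*/18, job_C:*/13}
Op 7: register job_D */11 -> active={job_A:*/14, job_B:*/18, job_C:*/13, job_D:*/11}
Op 8: register job_A */10 -> active={job_A:*/10, job_B:*/18, job_C:*/13, job_D:*/11}
Op 9: unregister job_D -> active={job_A:*/10, job_B:*/18, job_C:*/13}
Op 10: unregister job_B -> active={job_A:*/10, job_C:*/13}
Op 11: register job_C */3 -> active={job_A:*/10, job_C:*/3}
Op 12: unregister job_C -> active={job_A:*/10}
  job_A: interval 10, next fire after T=118 is 120
Earliest fire time = 120 (job job_A)

Answer: 120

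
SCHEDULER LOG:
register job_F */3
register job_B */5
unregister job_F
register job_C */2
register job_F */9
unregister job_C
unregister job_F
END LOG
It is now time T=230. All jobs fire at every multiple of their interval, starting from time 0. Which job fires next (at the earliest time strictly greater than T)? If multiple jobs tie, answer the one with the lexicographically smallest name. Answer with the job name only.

Answer: job_B

Derivation:
Op 1: register job_F */3 -> active={job_F:*/3}
Op 2: register job_B */5 -> active={job_B:*/5, job_F:*/3}
Op 3: unregister job_F -> active={job_B:*/5}
Op 4: register job_C */2 -> active={job_B:*/5, job_C:*/2}
Op 5: register job_F */9 -> active={job_B:*/5, job_C:*/2, job_F:*/9}
Op 6: unregister job_C -> active={job_B:*/5, job_F:*/9}
Op 7: unregister job_F -> active={job_B:*/5}
  job_B: interval 5, next fire after T=230 is 235
Earliest = 235, winner (lex tiebreak) = job_B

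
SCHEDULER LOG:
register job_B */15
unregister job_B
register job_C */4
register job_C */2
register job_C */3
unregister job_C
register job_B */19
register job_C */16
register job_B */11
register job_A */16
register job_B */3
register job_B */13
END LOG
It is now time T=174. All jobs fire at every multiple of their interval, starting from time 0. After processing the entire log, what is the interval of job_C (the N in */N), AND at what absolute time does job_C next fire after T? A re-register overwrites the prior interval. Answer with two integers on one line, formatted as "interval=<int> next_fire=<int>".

Answer: interval=16 next_fire=176

Derivation:
Op 1: register job_B */15 -> active={job_B:*/15}
Op 2: unregister job_B -> active={}
Op 3: register job_C */4 -> active={job_C:*/4}
Op 4: register job_C */2 -> active={job_C:*/2}
Op 5: register job_C */3 -> active={job_C:*/3}
Op 6: unregister job_C -> active={}
Op 7: register job_B */19 -> active={job_B:*/19}
Op 8: register job_C */16 -> active={job_B:*/19, job_C:*/16}
Op 9: register job_B */11 -> active={job_B:*/11, job_C:*/16}
Op 10: register job_A */16 -> active={job_A:*/16, job_B:*/11, job_C:*/16}
Op 11: register job_B */3 -> active={job_A:*/16, job_B:*/3, job_C:*/16}
Op 12: register job_B */13 -> active={job_A:*/16, job_B:*/13, job_C:*/16}
Final interval of job_C = 16
Next fire of job_C after T=174: (174//16+1)*16 = 176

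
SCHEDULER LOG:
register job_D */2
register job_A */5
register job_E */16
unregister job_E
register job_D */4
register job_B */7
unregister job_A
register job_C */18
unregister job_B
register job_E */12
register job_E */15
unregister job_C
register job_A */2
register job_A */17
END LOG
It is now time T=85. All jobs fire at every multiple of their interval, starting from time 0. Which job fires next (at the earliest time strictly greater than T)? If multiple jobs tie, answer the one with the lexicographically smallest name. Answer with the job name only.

Op 1: register job_D */2 -> active={job_D:*/2}
Op 2: register job_A */5 -> active={job_A:*/5, job_D:*/2}
Op 3: register job_E */16 -> active={job_A:*/5, job_D:*/2, job_E:*/16}
Op 4: unregister job_E -> active={job_A:*/5, job_D:*/2}
Op 5: register job_D */4 -> active={job_A:*/5, job_D:*/4}
Op 6: register job_B */7 -> active={job_A:*/5, job_B:*/7, job_D:*/4}
Op 7: unregister job_A -> active={job_B:*/7, job_D:*/4}
Op 8: register job_C */18 -> active={job_B:*/7, job_C:*/18, job_D:*/4}
Op 9: unregister job_B -> active={job_C:*/18, job_D:*/4}
Op 10: register job_E */12 -> active={job_C:*/18, job_D:*/4, job_E:*/12}
Op 11: register job_E */15 -> active={job_C:*/18, job_D:*/4, job_E:*/15}
Op 12: unregister job_C -> active={job_D:*/4, job_E:*/15}
Op 13: register job_A */2 -> active={job_A:*/2, job_D:*/4, job_E:*/15}
Op 14: register job_A */17 -> active={job_A:*/17, job_D:*/4, job_E:*/15}
  job_A: interval 17, next fire after T=85 is 102
  job_D: interval 4, next fire after T=85 is 88
  job_E: interval 15, next fire after T=85 is 90
Earliest = 88, winner (lex tiebreak) = job_D

Answer: job_D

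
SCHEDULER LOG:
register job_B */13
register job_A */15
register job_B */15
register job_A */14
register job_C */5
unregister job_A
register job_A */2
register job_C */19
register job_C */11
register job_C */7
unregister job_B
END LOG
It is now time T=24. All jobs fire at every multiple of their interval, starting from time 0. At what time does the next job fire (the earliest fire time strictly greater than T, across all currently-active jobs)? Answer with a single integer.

Answer: 26

Derivation:
Op 1: register job_B */13 -> active={job_B:*/13}
Op 2: register job_A */15 -> active={job_A:*/15, job_B:*/13}
Op 3: register job_B */15 -> active={job_A:*/15, job_B:*/15}
Op 4: register job_A */14 -> active={job_A:*/14, job_B:*/15}
Op 5: register job_C */5 -> active={job_A:*/14, job_B:*/15, job_C:*/5}
Op 6: unregister job_A -> active={job_B:*/15, job_C:*/5}
Op 7: register job_A */2 -> active={job_A:*/2, job_B:*/15, job_C:*/5}
Op 8: register job_C */19 -> active={job_A:*/2, job_B:*/15, job_C:*/19}
Op 9: register job_C */11 -> active={job_A:*/2, job_B:*/15, job_C:*/11}
Op 10: register job_C */7 -> active={job_A:*/2, job_B:*/15, job_C:*/7}
Op 11: unregister job_B -> active={job_A:*/2, job_C:*/7}
  job_A: interval 2, next fire after T=24 is 26
  job_C: interval 7, next fire after T=24 is 28
Earliest fire time = 26 (job job_A)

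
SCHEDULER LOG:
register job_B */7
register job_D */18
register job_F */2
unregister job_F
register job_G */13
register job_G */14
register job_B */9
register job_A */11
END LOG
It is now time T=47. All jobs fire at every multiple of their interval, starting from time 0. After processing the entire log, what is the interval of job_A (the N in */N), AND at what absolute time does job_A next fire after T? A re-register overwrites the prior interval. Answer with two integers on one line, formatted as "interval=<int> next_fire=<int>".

Op 1: register job_B */7 -> active={job_B:*/7}
Op 2: register job_D */18 -> active={job_B:*/7, job_D:*/18}
Op 3: register job_F */2 -> active={job_B:*/7, job_D:*/18, job_F:*/2}
Op 4: unregister job_F -> active={job_B:*/7, job_D:*/18}
Op 5: register job_G */13 -> active={job_B:*/7, job_D:*/18, job_G:*/13}
Op 6: register job_G */14 -> active={job_B:*/7, job_D:*/18, job_G:*/14}
Op 7: register job_B */9 -> active={job_B:*/9, job_D:*/18, job_G:*/14}
Op 8: register job_A */11 -> active={job_A:*/11, job_B:*/9, job_D:*/18, job_G:*/14}
Final interval of job_A = 11
Next fire of job_A after T=47: (47//11+1)*11 = 55

Answer: interval=11 next_fire=55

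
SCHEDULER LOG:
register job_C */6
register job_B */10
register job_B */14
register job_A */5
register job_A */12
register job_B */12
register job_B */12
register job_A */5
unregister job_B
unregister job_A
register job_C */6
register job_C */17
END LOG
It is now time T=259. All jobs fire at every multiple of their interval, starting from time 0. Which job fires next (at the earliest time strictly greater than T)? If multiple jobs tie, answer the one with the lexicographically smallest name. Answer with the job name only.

Op 1: register job_C */6 -> active={job_C:*/6}
Op 2: register job_B */10 -> active={job_B:*/10, job_C:*/6}
Op 3: register job_B */14 -> active={job_B:*/14, job_C:*/6}
Op 4: register job_A */5 -> active={job_A:*/5, job_B:*/14, job_C:*/6}
Op 5: register job_A */12 -> active={job_A:*/12, job_B:*/14, job_C:*/6}
Op 6: register job_B */12 -> active={job_A:*/12, job_B:*/12, job_C:*/6}
Op 7: register job_B */12 -> active={job_A:*/12, job_B:*/12, job_C:*/6}
Op 8: register job_A */5 -> active={job_A:*/5, job_B:*/12, job_C:*/6}
Op 9: unregister job_B -> active={job_A:*/5, job_C:*/6}
Op 10: unregister job_A -> active={job_C:*/6}
Op 11: register job_C */6 -> active={job_C:*/6}
Op 12: register job_C */17 -> active={job_C:*/17}
  job_C: interval 17, next fire after T=259 is 272
Earliest = 272, winner (lex tiebreak) = job_C

Answer: job_C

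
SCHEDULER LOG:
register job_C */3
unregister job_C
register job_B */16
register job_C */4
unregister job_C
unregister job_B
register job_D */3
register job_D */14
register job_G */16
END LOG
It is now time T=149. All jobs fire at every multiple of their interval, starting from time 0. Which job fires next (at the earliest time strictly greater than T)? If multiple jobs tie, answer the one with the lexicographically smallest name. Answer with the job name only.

Op 1: register job_C */3 -> active={job_C:*/3}
Op 2: unregister job_C -> active={}
Op 3: register job_B */16 -> active={job_B:*/16}
Op 4: register job_C */4 -> active={job_B:*/16, job_C:*/4}
Op 5: unregister job_C -> active={job_B:*/16}
Op 6: unregister job_B -> active={}
Op 7: register job_D */3 -> active={job_D:*/3}
Op 8: register job_D */14 -> active={job_D:*/14}
Op 9: register job_G */16 -> active={job_D:*/14, job_G:*/16}
  job_D: interval 14, next fire after T=149 is 154
  job_G: interval 16, next fire after T=149 is 160
Earliest = 154, winner (lex tiebreak) = job_D

Answer: job_D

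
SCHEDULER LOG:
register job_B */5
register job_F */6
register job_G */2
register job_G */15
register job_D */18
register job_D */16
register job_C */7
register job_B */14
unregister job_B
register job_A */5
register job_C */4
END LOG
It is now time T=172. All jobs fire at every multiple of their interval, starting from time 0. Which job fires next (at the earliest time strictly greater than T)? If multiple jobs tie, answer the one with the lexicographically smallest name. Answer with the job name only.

Answer: job_F

Derivation:
Op 1: register job_B */5 -> active={job_B:*/5}
Op 2: register job_F */6 -> active={job_B:*/5, job_F:*/6}
Op 3: register job_G */2 -> active={job_B:*/5, job_F:*/6, job_G:*/2}
Op 4: register job_G */15 -> active={job_B:*/5, job_F:*/6, job_G:*/15}
Op 5: register job_D */18 -> active={job_B:*/5, job_D:*/18, job_F:*/6, job_G:*/15}
Op 6: register job_D */16 -> active={job_B:*/5, job_D:*/16, job_F:*/6, job_G:*/15}
Op 7: register job_C */7 -> active={job_B:*/5, job_C:*/7, job_D:*/16, job_F:*/6, job_G:*/15}
Op 8: register job_B */14 -> active={job_B:*/14, job_C:*/7, job_D:*/16, job_F:*/6, job_G:*/15}
Op 9: unregister job_B -> active={job_C:*/7, job_D:*/16, job_F:*/6, job_G:*/15}
Op 10: register job_A */5 -> active={job_A:*/5, job_C:*/7, job_D:*/16, job_F:*/6, job_G:*/15}
Op 11: register job_C */4 -> active={job_A:*/5, job_C:*/4, job_D:*/16, job_F:*/6, job_G:*/15}
  job_A: interval 5, next fire after T=172 is 175
  job_C: interval 4, next fire after T=172 is 176
  job_D: interval 16, next fire after T=172 is 176
  job_F: interval 6, next fire after T=172 is 174
  job_G: interval 15, next fire after T=172 is 180
Earliest = 174, winner (lex tiebreak) = job_F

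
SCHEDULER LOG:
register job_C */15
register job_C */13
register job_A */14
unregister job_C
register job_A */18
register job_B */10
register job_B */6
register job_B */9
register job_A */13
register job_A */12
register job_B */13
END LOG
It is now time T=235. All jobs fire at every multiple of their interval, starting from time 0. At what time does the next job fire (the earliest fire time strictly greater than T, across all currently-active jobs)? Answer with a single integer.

Answer: 240

Derivation:
Op 1: register job_C */15 -> active={job_C:*/15}
Op 2: register job_C */13 -> active={job_C:*/13}
Op 3: register job_A */14 -> active={job_A:*/14, job_C:*/13}
Op 4: unregister job_C -> active={job_A:*/14}
Op 5: register job_A */18 -> active={job_A:*/18}
Op 6: register job_B */10 -> active={job_A:*/18, job_B:*/10}
Op 7: register job_B */6 -> active={job_A:*/18, job_B:*/6}
Op 8: register job_B */9 -> active={job_A:*/18, job_B:*/9}
Op 9: register job_A */13 -> active={job_A:*/13, job_B:*/9}
Op 10: register job_A */12 -> active={job_A:*/12, job_B:*/9}
Op 11: register job_B */13 -> active={job_A:*/12, job_B:*/13}
  job_A: interval 12, next fire after T=235 is 240
  job_B: interval 13, next fire after T=235 is 247
Earliest fire time = 240 (job job_A)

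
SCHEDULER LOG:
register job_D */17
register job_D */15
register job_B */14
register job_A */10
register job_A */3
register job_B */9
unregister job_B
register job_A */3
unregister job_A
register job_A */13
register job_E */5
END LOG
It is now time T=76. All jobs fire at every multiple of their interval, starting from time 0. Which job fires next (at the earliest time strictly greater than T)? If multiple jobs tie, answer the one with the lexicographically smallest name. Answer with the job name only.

Op 1: register job_D */17 -> active={job_D:*/17}
Op 2: register job_D */15 -> active={job_D:*/15}
Op 3: register job_B */14 -> active={job_B:*/14, job_D:*/15}
Op 4: register job_A */10 -> active={job_A:*/10, job_B:*/14, job_D:*/15}
Op 5: register job_A */3 -> active={job_A:*/3, job_B:*/14, job_D:*/15}
Op 6: register job_B */9 -> active={job_A:*/3, job_B:*/9, job_D:*/15}
Op 7: unregister job_B -> active={job_A:*/3, job_D:*/15}
Op 8: register job_A */3 -> active={job_A:*/3, job_D:*/15}
Op 9: unregister job_A -> active={job_D:*/15}
Op 10: register job_A */13 -> active={job_A:*/13, job_D:*/15}
Op 11: register job_E */5 -> active={job_A:*/13, job_D:*/15, job_E:*/5}
  job_A: interval 13, next fire after T=76 is 78
  job_D: interval 15, next fire after T=76 is 90
  job_E: interval 5, next fire after T=76 is 80
Earliest = 78, winner (lex tiebreak) = job_A

Answer: job_A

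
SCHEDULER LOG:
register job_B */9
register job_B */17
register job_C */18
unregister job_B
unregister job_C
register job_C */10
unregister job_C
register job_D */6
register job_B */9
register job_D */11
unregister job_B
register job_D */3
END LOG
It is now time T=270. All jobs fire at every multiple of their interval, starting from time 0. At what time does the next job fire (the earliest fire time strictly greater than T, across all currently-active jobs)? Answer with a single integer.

Answer: 273

Derivation:
Op 1: register job_B */9 -> active={job_B:*/9}
Op 2: register job_B */17 -> active={job_B:*/17}
Op 3: register job_C */18 -> active={job_B:*/17, job_C:*/18}
Op 4: unregister job_B -> active={job_C:*/18}
Op 5: unregister job_C -> active={}
Op 6: register job_C */10 -> active={job_C:*/10}
Op 7: unregister job_C -> active={}
Op 8: register job_D */6 -> active={job_D:*/6}
Op 9: register job_B */9 -> active={job_B:*/9, job_D:*/6}
Op 10: register job_D */11 -> active={job_B:*/9, job_D:*/11}
Op 11: unregister job_B -> active={job_D:*/11}
Op 12: register job_D */3 -> active={job_D:*/3}
  job_D: interval 3, next fire after T=270 is 273
Earliest fire time = 273 (job job_D)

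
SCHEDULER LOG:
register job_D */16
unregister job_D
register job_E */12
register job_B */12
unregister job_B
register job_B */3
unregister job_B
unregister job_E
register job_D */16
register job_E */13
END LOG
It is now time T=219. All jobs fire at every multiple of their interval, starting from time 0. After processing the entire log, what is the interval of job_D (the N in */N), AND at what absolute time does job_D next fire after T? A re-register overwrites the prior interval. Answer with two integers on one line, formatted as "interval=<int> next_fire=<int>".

Answer: interval=16 next_fire=224

Derivation:
Op 1: register job_D */16 -> active={job_D:*/16}
Op 2: unregister job_D -> active={}
Op 3: register job_E */12 -> active={job_E:*/12}
Op 4: register job_B */12 -> active={job_B:*/12, job_E:*/12}
Op 5: unregister job_B -> active={job_E:*/12}
Op 6: register job_B */3 -> active={job_B:*/3, job_E:*/12}
Op 7: unregister job_B -> active={job_E:*/12}
Op 8: unregister job_E -> active={}
Op 9: register job_D */16 -> active={job_D:*/16}
Op 10: register job_E */13 -> active={job_D:*/16, job_E:*/13}
Final interval of job_D = 16
Next fire of job_D after T=219: (219//16+1)*16 = 224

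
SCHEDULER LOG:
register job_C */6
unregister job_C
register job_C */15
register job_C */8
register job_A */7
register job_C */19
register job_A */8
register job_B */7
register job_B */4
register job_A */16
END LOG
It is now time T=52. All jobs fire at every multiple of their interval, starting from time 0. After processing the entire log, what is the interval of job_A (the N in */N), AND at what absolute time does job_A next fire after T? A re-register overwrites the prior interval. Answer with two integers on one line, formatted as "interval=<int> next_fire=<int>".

Answer: interval=16 next_fire=64

Derivation:
Op 1: register job_C */6 -> active={job_C:*/6}
Op 2: unregister job_C -> active={}
Op 3: register job_C */15 -> active={job_C:*/15}
Op 4: register job_C */8 -> active={job_C:*/8}
Op 5: register job_A */7 -> active={job_A:*/7, job_C:*/8}
Op 6: register job_C */19 -> active={job_A:*/7, job_C:*/19}
Op 7: register job_A */8 -> active={job_A:*/8, job_C:*/19}
Op 8: register job_B */7 -> active={job_A:*/8, job_B:*/7, job_C:*/19}
Op 9: register job_B */4 -> active={job_A:*/8, job_B:*/4, job_C:*/19}
Op 10: register job_A */16 -> active={job_A:*/16, job_B:*/4, job_C:*/19}
Final interval of job_A = 16
Next fire of job_A after T=52: (52//16+1)*16 = 64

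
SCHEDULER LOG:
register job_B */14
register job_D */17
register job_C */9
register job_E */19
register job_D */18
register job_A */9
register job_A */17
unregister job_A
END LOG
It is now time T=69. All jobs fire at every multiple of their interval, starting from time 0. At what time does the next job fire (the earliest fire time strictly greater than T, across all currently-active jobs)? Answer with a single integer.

Answer: 70

Derivation:
Op 1: register job_B */14 -> active={job_B:*/14}
Op 2: register job_D */17 -> active={job_B:*/14, job_D:*/17}
Op 3: register job_C */9 -> active={job_B:*/14, job_C:*/9, job_D:*/17}
Op 4: register job_E */19 -> active={job_B:*/14, job_C:*/9, job_D:*/17, job_E:*/19}
Op 5: register job_D */18 -> active={job_B:*/14, job_C:*/9, job_D:*/18, job_E:*/19}
Op 6: register job_A */9 -> active={job_A:*/9, job_B:*/14, job_C:*/9, job_D:*/18, job_E:*/19}
Op 7: register job_A */17 -> active={job_A:*/17, job_B:*/14, job_C:*/9, job_D:*/18, job_E:*/19}
Op 8: unregister job_A -> active={job_B:*/14, job_C:*/9, job_D:*/18, job_E:*/19}
  job_B: interval 14, next fire after T=69 is 70
  job_C: interval 9, next fire after T=69 is 72
  job_D: interval 18, next fire after T=69 is 72
  job_E: interval 19, next fire after T=69 is 76
Earliest fire time = 70 (job job_B)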